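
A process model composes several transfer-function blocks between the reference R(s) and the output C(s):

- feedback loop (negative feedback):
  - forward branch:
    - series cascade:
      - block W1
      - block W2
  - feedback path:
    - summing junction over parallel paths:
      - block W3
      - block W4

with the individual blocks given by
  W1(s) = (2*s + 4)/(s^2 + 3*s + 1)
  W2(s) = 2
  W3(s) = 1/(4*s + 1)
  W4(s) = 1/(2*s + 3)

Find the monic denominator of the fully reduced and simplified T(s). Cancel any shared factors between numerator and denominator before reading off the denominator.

Step 1: multiply W1, W2 (series), giving (4*s + 8)/(s^2 + 3*s + 1)
Step 2: combine W3, W4 in parallel, giving (6*s + 4)/(8*s^2 + 14*s + 3)
Step 3: apply the feedback formula to (W1*W2), (W3+W4), giving (32*s^3 + 120*s^2 + 124*s + 24)/(8*s^4 + 38*s^3 + 77*s^2 + 87*s + 35)
Step 3 gives the fully reduced T(s), with no common factor left to cancel. The denominator's leading coefficient is 8, so divide each of its coefficients by 8 to get the monic form.

Therefore the answer is s^4 + 19*s^3/4 + 77*s^2/8 + 87*s/8 + 35/8.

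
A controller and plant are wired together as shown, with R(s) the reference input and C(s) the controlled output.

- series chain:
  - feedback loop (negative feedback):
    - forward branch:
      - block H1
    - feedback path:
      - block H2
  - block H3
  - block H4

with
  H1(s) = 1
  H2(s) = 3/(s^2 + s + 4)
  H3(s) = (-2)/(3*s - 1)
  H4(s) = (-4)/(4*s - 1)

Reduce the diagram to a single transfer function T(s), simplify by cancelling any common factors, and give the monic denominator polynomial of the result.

The answer is s^4 + 5*s^3/12 + 13*s^2/2 - 4*s + 7/12.

Reasoning:
Step 1 - reduce the feedback loop with forward H1 and return H2, giving (s^2 + s + 4)/(s^2 + s + 7)
Step 2 - cascade [H1/(1+H1*H2)], H3, H4, giving (8*s^2 + 8*s + 32)/(12*s^4 + 5*s^3 + 78*s^2 - 48*s + 7)
No further cancellation is possible in the step-2 result, so that is T(s). Its denominator becomes monic after dividing by the leading coefficient 12.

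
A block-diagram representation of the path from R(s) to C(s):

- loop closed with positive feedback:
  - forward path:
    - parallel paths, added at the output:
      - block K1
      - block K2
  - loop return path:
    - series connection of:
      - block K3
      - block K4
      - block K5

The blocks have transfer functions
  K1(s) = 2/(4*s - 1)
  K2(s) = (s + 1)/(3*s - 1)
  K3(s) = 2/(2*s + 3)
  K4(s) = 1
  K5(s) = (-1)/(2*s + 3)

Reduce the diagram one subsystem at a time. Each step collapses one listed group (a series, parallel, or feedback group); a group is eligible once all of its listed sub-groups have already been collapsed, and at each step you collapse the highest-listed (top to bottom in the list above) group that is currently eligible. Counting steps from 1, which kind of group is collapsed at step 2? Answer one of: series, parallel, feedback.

The answer is series.

Reasoning:
Step 1 - parallel reduction of K1, K2
Step 2 - series reduction of K3, K4, K5
Step 3 - apply the feedback formula to (K1+K2), (K3*K4*K5)
So the answer for step 2 is series.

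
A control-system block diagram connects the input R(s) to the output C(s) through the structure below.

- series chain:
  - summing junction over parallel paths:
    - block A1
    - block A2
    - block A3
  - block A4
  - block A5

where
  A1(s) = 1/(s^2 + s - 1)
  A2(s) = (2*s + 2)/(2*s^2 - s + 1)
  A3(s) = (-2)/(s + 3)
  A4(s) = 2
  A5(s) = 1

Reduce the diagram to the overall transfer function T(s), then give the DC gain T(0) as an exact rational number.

Answer: 2/3

Working:
(1) sum the parallel branches A1, A2, A3; result (-2*s^4 + 10*s^3 + 21*s^2 - 8*s - 1)/(2*s^5 + 7*s^4 + s^3 - 4*s^2 + 5*s - 3)
(2) series reduction of (A1+A2+A3), A4, A5; result (-4*s^4 + 20*s^3 + 42*s^2 - 16*s - 2)/(2*s^5 + 7*s^4 + s^3 - 4*s^2 + 5*s - 3)
Evaluating the step-2 result (the overall T(s)) at s = 0 gives T(0) = -2/(-3) = 2/3.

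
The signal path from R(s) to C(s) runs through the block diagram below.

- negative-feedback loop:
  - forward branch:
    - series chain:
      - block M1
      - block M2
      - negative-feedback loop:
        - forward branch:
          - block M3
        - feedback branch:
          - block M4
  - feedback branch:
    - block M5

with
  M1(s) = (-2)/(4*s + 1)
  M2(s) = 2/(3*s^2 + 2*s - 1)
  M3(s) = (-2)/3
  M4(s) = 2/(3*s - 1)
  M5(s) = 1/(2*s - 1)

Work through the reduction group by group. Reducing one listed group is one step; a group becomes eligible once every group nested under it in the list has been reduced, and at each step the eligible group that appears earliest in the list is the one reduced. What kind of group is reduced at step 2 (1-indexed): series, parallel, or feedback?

Reducing step by step:

Step 1 - reduce the feedback loop with forward M3 and return M4
Step 2 - series reduction of M1, M2, [M3/(1+M3*M4)]
Step 3 - apply the feedback formula to (M1*M2*[M3/(1+M3*M4)]), M5
The group at step 2 is a series group.

Answer: series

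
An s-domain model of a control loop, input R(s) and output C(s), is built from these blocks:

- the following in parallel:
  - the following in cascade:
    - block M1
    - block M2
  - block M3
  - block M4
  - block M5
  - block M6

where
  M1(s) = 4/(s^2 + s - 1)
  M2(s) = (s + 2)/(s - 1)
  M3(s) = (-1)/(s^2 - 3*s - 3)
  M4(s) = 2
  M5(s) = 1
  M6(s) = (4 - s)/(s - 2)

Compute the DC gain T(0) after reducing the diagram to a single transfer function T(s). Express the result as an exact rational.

Step 1: combine M1, M2 in series -> (4*s + 8)/(s^3 - 2*s + 1)
Step 2: parallel reduction of (M1*M2), M3, M4, M5, M6 -> (2*s^6 - 8*s^5 - s^4 + 14*s^3 - 34*s^2 + 31*s + 56)/(s^6 - 5*s^5 + s^4 + 17*s^3 - 11*s^2 - 9*s + 6)
DC gain: substitute s = 0 into T(s) from step 2: T(0) = 56/6 = 28/3.

Hence the answer: 28/3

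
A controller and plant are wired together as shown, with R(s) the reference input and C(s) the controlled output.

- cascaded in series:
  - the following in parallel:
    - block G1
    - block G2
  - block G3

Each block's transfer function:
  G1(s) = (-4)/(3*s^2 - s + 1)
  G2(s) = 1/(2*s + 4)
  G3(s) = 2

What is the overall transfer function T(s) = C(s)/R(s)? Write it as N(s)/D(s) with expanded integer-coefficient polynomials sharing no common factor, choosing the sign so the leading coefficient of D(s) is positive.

The answer is (3*s^2 - 9*s - 15)/(3*s^3 + 5*s^2 - s + 2).

Reasoning:
Step 1 - parallel reduction of G1, G2 = (3*s^2 - 9*s - 15)/(6*s^3 + 10*s^2 - 2*s + 4)
Step 2 - series reduction of (G1+G2), G3, giving the overall T(s)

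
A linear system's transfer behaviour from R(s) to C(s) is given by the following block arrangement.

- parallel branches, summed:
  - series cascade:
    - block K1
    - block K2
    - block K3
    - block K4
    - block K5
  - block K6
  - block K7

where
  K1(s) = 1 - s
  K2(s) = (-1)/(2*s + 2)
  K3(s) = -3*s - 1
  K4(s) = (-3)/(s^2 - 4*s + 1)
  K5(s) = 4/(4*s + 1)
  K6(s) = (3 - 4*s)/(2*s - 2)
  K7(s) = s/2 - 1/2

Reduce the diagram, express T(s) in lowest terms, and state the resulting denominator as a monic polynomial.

1. reduce the series chain K1, K2, K3, K4, K5: (18*s^2 - 12*s - 6)/(4*s^4 - 11*s^3 - 15*s^2 + s + 1)
2. reduce the parallel group (K1*K2*K3*K4*K5), K6, K7: (4*s^6 - 35*s^5 + 67*s^4 + 83*s^3 - 125*s^2 + 10*s + 16)/(8*s^5 - 30*s^4 - 8*s^3 + 32*s^2 - 2)
No further cancellation is possible in the step-2 result, so that is T(s). Its denominator becomes monic after dividing by the leading coefficient 8.

Final answer: s^5 - 15*s^4/4 - s^3 + 4*s^2 - 1/4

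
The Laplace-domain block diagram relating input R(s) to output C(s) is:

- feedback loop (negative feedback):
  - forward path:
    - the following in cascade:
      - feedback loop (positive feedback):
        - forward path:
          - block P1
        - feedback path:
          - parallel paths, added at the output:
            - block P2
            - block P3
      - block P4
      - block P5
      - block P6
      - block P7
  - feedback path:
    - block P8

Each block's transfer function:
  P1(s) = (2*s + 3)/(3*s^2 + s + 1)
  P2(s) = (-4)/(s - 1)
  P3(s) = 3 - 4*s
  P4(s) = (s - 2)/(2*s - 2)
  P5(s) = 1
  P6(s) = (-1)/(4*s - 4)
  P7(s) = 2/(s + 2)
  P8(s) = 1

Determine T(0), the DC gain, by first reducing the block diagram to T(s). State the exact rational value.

The answer is -3/77.

Reasoning:
Step 1. add P2, P3 (parallel), giving (-4*s^2 + 7*s - 7)/(s - 1)
Step 2. reduce the feedback loop with forward P1 and return (P2+P3), giving (2*s^2 + s - 3)/(11*s^3 - 4*s^2 - 7*s + 20)
Step 3. multiply [P1/(1-P1*(P2+P3))], P4, P5, P6, P7 (series), giving (-2*s^2 + s + 6)/(44*s^5 + 28*s^4 - 132*s^3 + 84*s^2 + 136*s - 160)
Step 4. collapse the loop (([P1/(1-P1*(P2+P3))]*P4*P5*P6*P7) forward, P8 return), giving (-2*s^2 + s + 6)/(44*s^5 + 28*s^4 - 132*s^3 + 82*s^2 + 137*s - 154)
DC gain: substitute s = 0 into T(s) from step 4: T(0) = 6/(-154) = -3/77.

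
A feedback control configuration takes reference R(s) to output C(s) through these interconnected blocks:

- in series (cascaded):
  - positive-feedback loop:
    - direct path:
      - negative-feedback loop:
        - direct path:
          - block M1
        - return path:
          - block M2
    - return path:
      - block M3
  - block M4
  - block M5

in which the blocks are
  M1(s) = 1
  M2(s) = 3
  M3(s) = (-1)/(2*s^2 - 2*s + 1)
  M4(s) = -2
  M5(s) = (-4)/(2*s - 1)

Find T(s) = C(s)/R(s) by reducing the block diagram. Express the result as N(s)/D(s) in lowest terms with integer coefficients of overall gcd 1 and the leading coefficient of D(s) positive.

The answer is (16*s^2 - 16*s + 8)/(16*s^3 - 24*s^2 + 18*s - 5).

Reasoning:
Step 1. feedback reduction of M1, M2 gives 1/4
Step 2. feedback reduction of [M1/(1+M1*M2)], M3 gives (2*s^2 - 2*s + 1)/(8*s^2 - 8*s + 5)
Step 3. cascade [[M1/(1+M1*M2)]/(1-[M1/(1+M1*M2)]*M3)], M4, M5; the result is T(s) itself (integer coefficients, no common factor, positive leading denominator coefficient)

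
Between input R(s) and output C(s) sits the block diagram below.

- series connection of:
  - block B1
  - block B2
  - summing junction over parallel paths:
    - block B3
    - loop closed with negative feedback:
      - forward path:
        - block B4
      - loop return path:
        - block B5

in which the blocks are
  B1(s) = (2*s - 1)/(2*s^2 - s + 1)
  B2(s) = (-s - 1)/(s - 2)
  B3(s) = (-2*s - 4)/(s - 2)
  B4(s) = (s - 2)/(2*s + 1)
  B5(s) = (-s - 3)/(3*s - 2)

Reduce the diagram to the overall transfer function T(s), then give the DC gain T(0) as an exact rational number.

Answer: -3/2

Working:
1. close the feedback loop around B4, B5 -> (3*s^2 - 8*s + 4)/(5*s^2 - 2*s + 4)
2. sum the parallel branches B3, [B4/(1+B4*B5)] -> (-7*s^3 - 30*s^2 + 20*s - 24)/(5*s^3 - 12*s^2 + 8*s - 8)
3. combine B1, B2, (B3+[B4/(1+B4*B5)]) in series -> (14*s^5 + 67*s^4 - 17*s^3 - 2*s^2 + 44*s - 24)/(10*s^6 - 49*s^5 + 91*s^4 - 102*s^3 + 88*s^2 - 40*s + 16)
Evaluating the step-3 result (the overall T(s)) at s = 0 gives T(0) = -24/16 = -3/2.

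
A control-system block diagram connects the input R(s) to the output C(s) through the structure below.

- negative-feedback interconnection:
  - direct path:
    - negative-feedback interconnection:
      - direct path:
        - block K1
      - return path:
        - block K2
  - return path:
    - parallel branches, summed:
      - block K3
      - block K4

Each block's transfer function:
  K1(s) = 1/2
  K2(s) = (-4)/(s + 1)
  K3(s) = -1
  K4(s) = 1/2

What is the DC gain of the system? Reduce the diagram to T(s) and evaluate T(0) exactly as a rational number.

The answer is -2/5.

Reasoning:
(1) close the feedback loop around K1, K2 gives (s + 1)/(2*s - 2)
(2) add K3, K4 (parallel) gives (-1)/2
(3) feedback reduction of [K1/(1+K1*K2)], (K3+K4) gives (2*s + 2)/(3*s - 5)
Evaluating the step-3 result (the overall T(s)) at s = 0 gives T(0) = 2/(-5) = -2/5.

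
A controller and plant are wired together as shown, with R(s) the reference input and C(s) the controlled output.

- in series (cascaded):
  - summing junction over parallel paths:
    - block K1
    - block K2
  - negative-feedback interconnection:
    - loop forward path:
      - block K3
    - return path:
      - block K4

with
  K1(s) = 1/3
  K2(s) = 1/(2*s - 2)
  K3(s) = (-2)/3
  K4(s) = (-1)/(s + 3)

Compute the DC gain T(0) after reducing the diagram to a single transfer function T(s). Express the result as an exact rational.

First reduce the diagram to T(s).

Step 1. add K1, K2 (parallel): (2*s + 1)/(6*s - 6)
Step 2. collapse the loop (K3 forward, K4 return): (-2*s - 6)/(3*s + 11)
Step 3. cascade (K1+K2), [K3/(1+K3*K4)]: (-2*s^2 - 7*s - 3)/(9*s^2 + 24*s - 33)
Step 3 gives the overall T(s). Then T(0) = -3/(-33) = 1/11.

Answer: 1/11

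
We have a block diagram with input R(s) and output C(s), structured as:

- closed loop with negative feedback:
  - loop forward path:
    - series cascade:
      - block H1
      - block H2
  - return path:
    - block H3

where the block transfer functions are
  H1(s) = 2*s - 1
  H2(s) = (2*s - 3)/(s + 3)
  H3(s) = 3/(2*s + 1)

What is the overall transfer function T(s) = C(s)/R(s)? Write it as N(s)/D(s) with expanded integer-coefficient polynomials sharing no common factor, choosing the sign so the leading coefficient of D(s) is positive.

First reduce the diagram to T(s).

(1) multiply H1, H2 (series); result (4*s^2 - 8*s + 3)/(s + 3)
(2) collapse the loop ((H1*H2) forward, H3 return); the result is T(s) itself (integer coefficients, no common factor, positive leading denominator coefficient)

Answer: (8*s^3 - 12*s^2 - 2*s + 3)/(14*s^2 - 17*s + 12)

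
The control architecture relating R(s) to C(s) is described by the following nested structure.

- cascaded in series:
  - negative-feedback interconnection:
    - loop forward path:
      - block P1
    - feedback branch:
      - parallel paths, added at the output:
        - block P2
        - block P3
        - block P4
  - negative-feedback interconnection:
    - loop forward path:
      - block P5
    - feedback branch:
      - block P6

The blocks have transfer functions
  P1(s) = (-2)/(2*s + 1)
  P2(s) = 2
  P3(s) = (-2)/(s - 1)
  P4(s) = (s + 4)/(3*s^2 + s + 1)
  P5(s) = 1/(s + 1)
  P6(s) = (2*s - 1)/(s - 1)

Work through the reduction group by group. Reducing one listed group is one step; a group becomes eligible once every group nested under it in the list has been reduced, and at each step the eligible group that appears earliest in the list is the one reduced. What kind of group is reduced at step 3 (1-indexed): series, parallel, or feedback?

Step 1 - combine P2, P3, P4 in parallel
Step 2 - reduce the feedback loop with forward P1 and return (P2+P3+P4)
Step 3 - apply the feedback formula to P5, P6
Step 4 - series reduction of [P1/(1+P1*(P2+P3+P4))], [P5/(1+P5*P6)]
Step 3: feedback.

Answer: feedback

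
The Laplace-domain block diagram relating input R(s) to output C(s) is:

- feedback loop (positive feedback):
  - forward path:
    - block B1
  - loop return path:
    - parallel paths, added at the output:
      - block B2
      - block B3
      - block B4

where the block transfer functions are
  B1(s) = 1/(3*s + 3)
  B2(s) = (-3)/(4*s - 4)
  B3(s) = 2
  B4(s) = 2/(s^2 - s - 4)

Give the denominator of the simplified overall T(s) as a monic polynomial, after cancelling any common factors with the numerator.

[1] add B2, B3, B4 (parallel) = (8*s^3 - 19*s^2 - 13*s + 36)/(4*s^3 - 8*s^2 - 12*s + 16)
[2] apply the feedback formula to B1, (B2+B3+B4) = (4*s^3 - 8*s^2 - 12*s + 16)/(12*s^4 - 20*s^3 - 41*s^2 + 25*s + 12)
Step 2 gives the fully reduced T(s), with no common factor left to cancel. The denominator's leading coefficient is 12, so divide each of its coefficients by 12 to get the monic form.

Answer: s^4 - 5*s^3/3 - 41*s^2/12 + 25*s/12 + 1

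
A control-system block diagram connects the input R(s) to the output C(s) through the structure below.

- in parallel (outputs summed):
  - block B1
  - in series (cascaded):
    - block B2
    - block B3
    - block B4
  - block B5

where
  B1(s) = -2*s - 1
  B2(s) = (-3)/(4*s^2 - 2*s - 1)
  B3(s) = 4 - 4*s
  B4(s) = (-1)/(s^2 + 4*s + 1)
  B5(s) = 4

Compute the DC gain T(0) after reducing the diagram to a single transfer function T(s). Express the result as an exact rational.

Reducing step by step:

Step 1: cascade B2, B3, B4 = (12 - 12*s)/(4*s^4 + 14*s^3 - 5*s^2 - 6*s - 1)
Step 2: reduce the parallel group B1, (B2*B3*B4), B5 = (-8*s^5 - 16*s^4 + 52*s^3 - 3*s^2 - 28*s + 9)/(4*s^4 + 14*s^3 - 5*s^2 - 6*s - 1)
The step-2 result is T(s). Setting s = 0: T(0) = 9/(-1) = -9.

Answer: -9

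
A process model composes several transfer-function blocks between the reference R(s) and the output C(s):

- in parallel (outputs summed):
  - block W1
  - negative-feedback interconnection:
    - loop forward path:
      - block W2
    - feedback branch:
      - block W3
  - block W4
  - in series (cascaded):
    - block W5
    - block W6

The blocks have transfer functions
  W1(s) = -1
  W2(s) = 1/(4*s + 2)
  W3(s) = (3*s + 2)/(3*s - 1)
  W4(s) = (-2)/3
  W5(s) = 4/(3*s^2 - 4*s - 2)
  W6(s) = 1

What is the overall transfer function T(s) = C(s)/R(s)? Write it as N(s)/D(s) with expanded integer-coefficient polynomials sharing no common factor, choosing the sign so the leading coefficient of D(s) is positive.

Answer: (-180*s^4 + 192*s^3 + 319*s^2 + 104*s + 6)/(108*s^4 - 99*s^3 - 132*s^2 - 30*s)

Working:
1. apply the feedback formula to W2, W3 gives (3*s - 1)/(12*s^2 + 5*s)
2. combine W5, W6 in series gives 4/(3*s^2 - 4*s - 2)
3. add W1, [W2/(1+W2*W3)], W4, (W5*W6) (parallel); the result is T(s) itself (integer coefficients, no common factor, positive leading denominator coefficient)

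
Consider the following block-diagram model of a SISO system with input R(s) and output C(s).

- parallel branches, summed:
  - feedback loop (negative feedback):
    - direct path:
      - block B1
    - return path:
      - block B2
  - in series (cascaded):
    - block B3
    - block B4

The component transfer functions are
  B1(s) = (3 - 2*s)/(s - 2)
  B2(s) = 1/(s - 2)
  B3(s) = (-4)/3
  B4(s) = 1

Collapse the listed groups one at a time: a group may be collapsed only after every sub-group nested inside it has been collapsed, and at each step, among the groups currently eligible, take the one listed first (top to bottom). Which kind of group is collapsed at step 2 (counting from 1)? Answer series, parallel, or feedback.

Step 1. feedback reduction of B1, B2
Step 2. multiply B3, B4 (series)
Step 3. sum the parallel branches [B1/(1+B1*B2)], (B3*B4)
Step 2 collapses a series group.

Answer: series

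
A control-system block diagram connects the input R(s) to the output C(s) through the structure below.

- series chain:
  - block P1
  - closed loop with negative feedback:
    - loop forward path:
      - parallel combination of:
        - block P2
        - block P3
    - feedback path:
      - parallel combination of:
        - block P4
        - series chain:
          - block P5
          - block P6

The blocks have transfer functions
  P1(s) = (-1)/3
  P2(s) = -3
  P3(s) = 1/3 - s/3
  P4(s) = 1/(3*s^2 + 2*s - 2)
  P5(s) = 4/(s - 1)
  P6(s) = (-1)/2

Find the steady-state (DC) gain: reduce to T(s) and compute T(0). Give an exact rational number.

The answer is -8/27.

Reasoning:
Step 1 - add P2, P3 (parallel) = -s/3 - 8/3
Step 2 - cascade P5, P6 = (-2)/(s - 1)
Step 3 - combine P4, (P5*P6) in parallel = (-6*s^2 - 3*s + 3)/(3*s^3 - s^2 - 4*s + 2)
Step 4 - apply the feedback formula to (P2+P3), (P4+(P5*P6)) = (-3*s^4 - 23*s^3 + 12*s^2 + 30*s - 16)/(15*s^3 + 48*s^2 + 9*s - 18)
Step 5 - series reduction of P1, [(P2+P3)/(1+(P2+P3)*(P4+(P5*P6)))] = (3*s^4 + 23*s^3 - 12*s^2 - 30*s + 16)/(45*s^3 + 144*s^2 + 27*s - 54)
Step 5 gives the overall T(s). Then T(0) = 16/(-54) = -8/27.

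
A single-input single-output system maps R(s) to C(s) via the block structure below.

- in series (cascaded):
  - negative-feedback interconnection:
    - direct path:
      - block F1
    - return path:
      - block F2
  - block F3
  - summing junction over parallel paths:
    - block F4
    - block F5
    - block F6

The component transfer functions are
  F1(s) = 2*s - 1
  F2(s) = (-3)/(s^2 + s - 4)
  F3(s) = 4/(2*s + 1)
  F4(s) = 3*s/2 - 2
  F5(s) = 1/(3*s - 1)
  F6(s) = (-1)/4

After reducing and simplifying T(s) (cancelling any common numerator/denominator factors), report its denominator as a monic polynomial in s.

Step 1. feedback reduction of F1, F2; result (2*s^3 + s^2 - 9*s + 4)/(s^2 - 5*s - 1)
Step 2. parallel reduction of F4, F5, F6; result (18*s^2 - 33*s + 13)/(12*s - 4)
Step 3. cascade [F1/(1+F1*F2)], F3, (F4+F5+F6); result (36*s^5 - 48*s^4 - 169*s^3 + 382*s^2 - 249*s + 52)/(6*s^4 - 29*s^3 - 12*s^2 + 4*s + 1)
T(s) is the step-3 result (common factors already cancelled). Leading coefficient of the denominator: 6. Divide through by 6 for the monic polynomial.

Answer: s^4 - 29*s^3/6 - 2*s^2 + 2*s/3 + 1/6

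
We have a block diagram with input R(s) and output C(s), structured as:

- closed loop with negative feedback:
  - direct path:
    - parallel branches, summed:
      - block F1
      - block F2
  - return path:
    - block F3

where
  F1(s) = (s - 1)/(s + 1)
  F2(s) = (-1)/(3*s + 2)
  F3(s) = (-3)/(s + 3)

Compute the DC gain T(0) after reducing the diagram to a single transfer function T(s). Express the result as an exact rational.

The answer is -3/5.

Reasoning:
Step 1: parallel reduction of F1, F2: (3*s^2 - 2*s - 3)/(3*s^2 + 5*s + 2)
Step 2: collapse the loop ((F1+F2) forward, F3 return): (3*s^3 + 7*s^2 - 9*s - 9)/(3*s^3 + 5*s^2 + 23*s + 15)
That last expression is T(s); at s = 0 only the constant terms survive, so T(0) = -9/15 = -3/5.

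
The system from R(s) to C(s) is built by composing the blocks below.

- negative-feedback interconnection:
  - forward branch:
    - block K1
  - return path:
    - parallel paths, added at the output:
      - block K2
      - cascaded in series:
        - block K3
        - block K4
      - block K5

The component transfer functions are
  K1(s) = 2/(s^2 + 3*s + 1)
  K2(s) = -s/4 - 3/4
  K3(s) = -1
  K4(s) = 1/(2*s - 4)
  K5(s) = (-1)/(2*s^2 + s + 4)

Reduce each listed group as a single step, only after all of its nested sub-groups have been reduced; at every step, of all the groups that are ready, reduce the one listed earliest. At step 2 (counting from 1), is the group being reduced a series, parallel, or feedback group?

[1] cascade K3, K4
[2] sum the parallel branches K2, (K3*K4), K5
[3] collapse the loop (K1 forward, (K2+(K3*K4)+K5) return)
At step 2 the group reduced is parallel.

Therefore the answer is parallel.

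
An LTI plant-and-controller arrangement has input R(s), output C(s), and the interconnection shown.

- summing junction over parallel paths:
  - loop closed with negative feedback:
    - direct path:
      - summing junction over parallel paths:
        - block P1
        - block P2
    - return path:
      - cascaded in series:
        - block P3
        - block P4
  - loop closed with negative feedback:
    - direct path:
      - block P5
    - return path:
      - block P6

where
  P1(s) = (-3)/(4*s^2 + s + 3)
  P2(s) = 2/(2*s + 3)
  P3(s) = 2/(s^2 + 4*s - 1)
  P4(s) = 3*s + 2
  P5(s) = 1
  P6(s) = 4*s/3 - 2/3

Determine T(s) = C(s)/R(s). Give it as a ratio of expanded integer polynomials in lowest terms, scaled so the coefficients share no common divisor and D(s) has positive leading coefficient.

1. reduce the parallel group P1, P2 gives (8*s^2 - 4*s - 3)/(8*s^3 + 14*s^2 + 9*s + 9)
2. cascade P3, P4 gives (6*s + 4)/(s^2 + 4*s - 1)
3. close the feedback loop around (P1+P2), (P3*P4) gives (8*s^4 + 28*s^3 - 27*s^2 - 8*s + 3)/(8*s^5 + 46*s^4 + 105*s^3 + 39*s^2 - 7*s - 21)
4. close the feedback loop around P5, P6 gives 3/(4*s + 1)
5. reduce the parallel group [(P1+P2)/(1+(P1+P2)*(P3*P4))], [P5/(1+P5*P6)], which is the overall transfer function T(s) = C(s)/R(s) in lowest terms

Hence the answer: (56*s^5 + 258*s^4 + 235*s^3 + 58*s^2 - 17*s - 60)/(32*s^6 + 192*s^5 + 466*s^4 + 261*s^3 + 11*s^2 - 91*s - 21)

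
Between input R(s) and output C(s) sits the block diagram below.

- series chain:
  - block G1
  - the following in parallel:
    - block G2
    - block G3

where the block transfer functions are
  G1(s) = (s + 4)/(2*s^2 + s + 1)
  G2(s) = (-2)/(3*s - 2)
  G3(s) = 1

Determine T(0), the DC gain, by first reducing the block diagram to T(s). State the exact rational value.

(1) combine G2, G3 in parallel gives (3*s - 4)/(3*s - 2)
(2) reduce the series chain G1, (G2+G3) gives (3*s^2 + 8*s - 16)/(6*s^3 - s^2 + s - 2)
DC gain: substitute s = 0 into T(s) from step 2: T(0) = -16/(-2) = 8.

Answer: 8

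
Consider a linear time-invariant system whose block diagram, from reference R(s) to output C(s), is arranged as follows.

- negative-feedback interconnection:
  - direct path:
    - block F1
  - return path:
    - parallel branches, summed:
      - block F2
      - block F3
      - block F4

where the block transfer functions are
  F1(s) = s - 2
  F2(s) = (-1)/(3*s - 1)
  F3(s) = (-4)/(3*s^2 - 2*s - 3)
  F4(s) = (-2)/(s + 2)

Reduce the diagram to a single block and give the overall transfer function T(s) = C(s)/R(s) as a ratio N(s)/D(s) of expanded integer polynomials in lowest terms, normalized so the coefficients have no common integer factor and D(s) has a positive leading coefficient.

1. sum the parallel branches F2, F3, F4 gives (-21*s^3 + 2*s^2 + s + 8)/(9*s^4 + 9*s^3 - 25*s^2 - 11*s + 6)
2. close the feedback loop around F1, (F2+F3+F4); the result is T(s) itself (integer coefficients, no common factor, positive leading denominator coefficient)

Final answer: (-9*s^5 + 9*s^4 + 43*s^3 - 39*s^2 - 28*s + 12)/(12*s^4 - 53*s^3 + 28*s^2 + 5*s + 10)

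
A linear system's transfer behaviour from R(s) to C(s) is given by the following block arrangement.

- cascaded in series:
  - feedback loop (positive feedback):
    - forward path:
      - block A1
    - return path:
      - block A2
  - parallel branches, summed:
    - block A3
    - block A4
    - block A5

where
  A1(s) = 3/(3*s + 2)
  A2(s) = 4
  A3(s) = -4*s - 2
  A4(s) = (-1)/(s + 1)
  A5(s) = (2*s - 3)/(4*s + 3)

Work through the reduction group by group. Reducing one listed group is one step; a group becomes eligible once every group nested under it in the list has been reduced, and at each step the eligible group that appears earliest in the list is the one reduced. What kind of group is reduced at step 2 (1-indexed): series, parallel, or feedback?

Step 1. collapse the loop (A1 forward, A2 return)
Step 2. reduce the parallel group A3, A4, A5
Step 3. reduce the series chain [A1/(1-A1*A2)], (A3+A4+A5)
At step 2 the group reduced is parallel.

Final answer: parallel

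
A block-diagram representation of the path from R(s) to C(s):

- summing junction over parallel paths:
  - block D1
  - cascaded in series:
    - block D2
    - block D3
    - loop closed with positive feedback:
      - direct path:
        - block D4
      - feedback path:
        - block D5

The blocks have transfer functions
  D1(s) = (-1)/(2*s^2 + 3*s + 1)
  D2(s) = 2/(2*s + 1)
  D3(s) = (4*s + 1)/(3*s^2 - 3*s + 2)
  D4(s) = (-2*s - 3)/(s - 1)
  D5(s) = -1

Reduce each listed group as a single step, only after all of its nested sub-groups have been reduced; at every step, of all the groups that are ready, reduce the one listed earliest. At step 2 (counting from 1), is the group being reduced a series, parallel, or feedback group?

The answer is series.

Reasoning:
1. close the feedback loop around D4, D5
2. cascade D2, D3, [D4/(1-D4*D5)]
3. sum the parallel branches D1, (D2*D3*[D4/(1-D4*D5)])
At step 2 the group reduced is series.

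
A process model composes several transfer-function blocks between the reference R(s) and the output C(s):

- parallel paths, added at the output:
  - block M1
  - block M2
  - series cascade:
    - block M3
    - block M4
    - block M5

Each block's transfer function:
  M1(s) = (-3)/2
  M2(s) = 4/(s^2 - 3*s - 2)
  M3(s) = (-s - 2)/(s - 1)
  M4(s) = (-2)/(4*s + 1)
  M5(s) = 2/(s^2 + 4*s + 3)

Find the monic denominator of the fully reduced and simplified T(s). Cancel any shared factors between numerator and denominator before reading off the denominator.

Step 1 - cascade M3, M4, M5: (4*s + 8)/(4*s^4 + 13*s^3 - s^2 - 13*s - 3)
Step 2 - add M1, M2, (M3*M4*M5) (parallel): (-12*s^6 - 3*s^5 + 176*s^4 + 220*s^3 - 130*s^2 - 273*s - 74)/(8*s^6 + 2*s^5 - 96*s^4 - 72*s^3 + 76*s^2 + 70*s + 12)
Step 2 gives the fully reduced T(s), with no common factor left to cancel. The denominator's leading coefficient is 8, so divide each of its coefficients by 8 to get the monic form.

Final answer: s^6 + s^5/4 - 12*s^4 - 9*s^3 + 19*s^2/2 + 35*s/4 + 3/2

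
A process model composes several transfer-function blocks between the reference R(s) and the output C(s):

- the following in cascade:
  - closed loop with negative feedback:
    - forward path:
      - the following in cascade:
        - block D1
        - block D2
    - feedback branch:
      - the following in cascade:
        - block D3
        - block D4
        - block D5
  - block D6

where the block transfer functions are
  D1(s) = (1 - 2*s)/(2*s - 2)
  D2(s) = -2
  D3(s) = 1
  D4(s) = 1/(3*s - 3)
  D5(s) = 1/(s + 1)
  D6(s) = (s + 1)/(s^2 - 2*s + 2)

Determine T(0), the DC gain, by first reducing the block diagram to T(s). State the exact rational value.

First reduce the diagram to T(s).

(1) series reduction of D1, D2: (2*s - 1)/(s - 1)
(2) series reduction of D3, D4, D5: 1/(3*s^2 - 3)
(3) collapse the loop ((D1*D2) forward, (D3*D4*D5) return): (6*s^3 - 3*s^2 - 6*s + 3)/(3*s^3 - 3*s^2 - s + 2)
(4) cascade [(D1*D2)/(1+(D1*D2)*(D3*D4*D5))], D6: (6*s^4 + 3*s^3 - 9*s^2 - 3*s + 3)/(3*s^5 - 9*s^4 + 11*s^3 - 2*s^2 - 6*s + 4)
Evaluating the step-4 result (the overall T(s)) at s = 0 gives T(0) = 3/4.

Answer: 3/4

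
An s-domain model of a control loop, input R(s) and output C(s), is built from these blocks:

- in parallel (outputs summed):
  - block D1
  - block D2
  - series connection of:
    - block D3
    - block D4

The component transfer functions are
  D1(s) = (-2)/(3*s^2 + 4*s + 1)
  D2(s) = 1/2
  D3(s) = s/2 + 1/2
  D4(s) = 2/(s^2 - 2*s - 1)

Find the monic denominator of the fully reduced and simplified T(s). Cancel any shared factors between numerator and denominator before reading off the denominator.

The answer is s^4 - 2*s^3/3 - 10*s^2/3 - 2*s - 1/3.

Reasoning:
[1] multiply D3, D4 (series): (s + 1)/(s^2 - 2*s - 1)
[2] sum the parallel branches D1, D2, (D3*D4): (3*s^4 + 4*s^3 + 12*s + 5)/(6*s^4 - 4*s^3 - 20*s^2 - 12*s - 2)
That last expression is T(s), already simplified. Scaling its denominator by 1/6 (the reciprocal of the leading coefficient) yields the monic denominator.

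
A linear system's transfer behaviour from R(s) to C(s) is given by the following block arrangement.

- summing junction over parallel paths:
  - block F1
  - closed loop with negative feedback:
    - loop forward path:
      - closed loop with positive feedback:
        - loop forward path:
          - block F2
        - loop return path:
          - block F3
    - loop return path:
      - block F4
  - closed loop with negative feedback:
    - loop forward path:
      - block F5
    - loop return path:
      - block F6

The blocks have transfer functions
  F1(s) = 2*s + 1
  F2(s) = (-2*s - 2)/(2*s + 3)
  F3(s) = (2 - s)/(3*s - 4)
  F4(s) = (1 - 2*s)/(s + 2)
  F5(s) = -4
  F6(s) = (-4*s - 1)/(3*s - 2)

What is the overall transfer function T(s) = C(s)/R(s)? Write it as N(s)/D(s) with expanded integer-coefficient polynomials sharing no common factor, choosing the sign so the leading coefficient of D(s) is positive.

(1) close the feedback loop around F2, F3: (-6*s^2 + 2*s + 8)/(4*s^2 + 3*s - 8)
(2) close the feedback loop around [F2/(1-F2*F3)], F4: (-6*s^3 - 10*s^2 + 12*s + 16)/(16*s^3 + s^2 - 16*s - 8)
(3) collapse the loop (F5 forward, F6 return): (8 - 12*s)/(19*s + 2)
(4) reduce the parallel group F1, [[F2/(1-F2*F3)]/(1+[F2/(1-F2*F3)]*F4)], [F5/(1+F5*F6)]: this yields T(s), and no further normalization is needed

Answer: (608*s^5 + 100*s^4 - 639*s^3 - 262*s^2 + 80*s - 48)/(304*s^4 + 51*s^3 - 302*s^2 - 184*s - 16)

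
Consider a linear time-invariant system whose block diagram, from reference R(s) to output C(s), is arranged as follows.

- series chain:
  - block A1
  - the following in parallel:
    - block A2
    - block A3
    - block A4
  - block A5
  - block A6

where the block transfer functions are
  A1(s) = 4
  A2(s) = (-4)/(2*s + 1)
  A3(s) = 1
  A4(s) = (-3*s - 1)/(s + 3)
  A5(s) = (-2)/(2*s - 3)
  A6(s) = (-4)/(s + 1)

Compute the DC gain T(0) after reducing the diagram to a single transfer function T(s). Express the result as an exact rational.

Step 1. reduce the parallel group A2, A3, A4 = (-4*s^2 - 2*s - 10)/(2*s^2 + 7*s + 3)
Step 2. cascade A1, (A2+A3+A4), A5, A6 = (-128*s^2 - 64*s - 320)/(4*s^4 + 12*s^3 - 7*s^2 - 24*s - 9)
Step 2 gives the overall T(s). Then T(0) = -320/(-9) = 320/9.

Hence the answer: 320/9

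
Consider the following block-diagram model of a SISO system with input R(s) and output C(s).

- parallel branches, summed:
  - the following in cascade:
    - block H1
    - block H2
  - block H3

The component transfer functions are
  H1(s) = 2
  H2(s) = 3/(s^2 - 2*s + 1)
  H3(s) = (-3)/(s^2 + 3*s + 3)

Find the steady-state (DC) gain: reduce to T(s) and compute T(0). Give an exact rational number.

Step 1. cascade H1, H2; result 6/(s^2 - 2*s + 1)
Step 2. reduce the parallel group (H1*H2), H3; result (3*s^2 + 24*s + 15)/(s^4 + s^3 - 2*s^2 - 3*s + 3)
The step-2 result is T(s). Setting s = 0: T(0) = 15/3 = 5.

Therefore the answer is 5.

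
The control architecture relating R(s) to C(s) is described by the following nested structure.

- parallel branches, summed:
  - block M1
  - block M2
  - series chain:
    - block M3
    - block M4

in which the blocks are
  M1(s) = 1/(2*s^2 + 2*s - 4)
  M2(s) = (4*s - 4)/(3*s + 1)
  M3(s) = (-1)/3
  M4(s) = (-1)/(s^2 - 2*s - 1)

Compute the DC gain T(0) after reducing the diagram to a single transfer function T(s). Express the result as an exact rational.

Step 1: reduce the series chain M3, M4 -> 1/(3*s^2 - 6*s - 3)
Step 2: combine M1, M2, (M3*M4) in parallel -> (24*s^5 - 48*s^4 - 81*s^3 + 185*s^2 - 49*s - 55)/(18*s^5 - 12*s^4 - 96*s^3 + 24*s^2 + 54*s + 12)
DC gain: substitute s = 0 into T(s) from step 2: T(0) = -55/12.

Final answer: -55/12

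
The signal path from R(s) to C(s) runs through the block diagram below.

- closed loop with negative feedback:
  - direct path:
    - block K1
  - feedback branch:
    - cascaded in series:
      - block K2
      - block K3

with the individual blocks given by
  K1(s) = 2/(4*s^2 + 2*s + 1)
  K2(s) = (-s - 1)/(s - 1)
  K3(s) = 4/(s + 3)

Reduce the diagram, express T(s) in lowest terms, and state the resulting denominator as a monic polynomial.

Reducing step by step:

Step 1: multiply K2, K3 (series) = (-4*s - 4)/(s^2 + 2*s - 3)
Step 2: reduce the feedback loop with forward K1 and return (K2*K3) = (2*s^2 + 4*s - 6)/(4*s^4 + 10*s^3 - 7*s^2 - 12*s - 11)
T(s) is the step-2 result (common factors already cancelled). Leading coefficient of the denominator: 4. Divide through by 4 for the monic polynomial.

Answer: s^4 + 5*s^3/2 - 7*s^2/4 - 3*s - 11/4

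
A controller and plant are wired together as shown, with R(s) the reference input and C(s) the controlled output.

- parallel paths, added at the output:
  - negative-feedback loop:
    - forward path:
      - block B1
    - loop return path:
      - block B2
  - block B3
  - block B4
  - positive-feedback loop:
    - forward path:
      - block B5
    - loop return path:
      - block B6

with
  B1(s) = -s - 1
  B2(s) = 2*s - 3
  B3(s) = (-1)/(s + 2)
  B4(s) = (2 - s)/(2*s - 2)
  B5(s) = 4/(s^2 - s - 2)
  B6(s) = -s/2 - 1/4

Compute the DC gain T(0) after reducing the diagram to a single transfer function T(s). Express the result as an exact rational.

Answer: -23/4

Working:
[1] collapse the loop (B1 forward, B2 return) -> (s + 1)/(2*s^2 - s - 4)
[2] feedback reduction of B5, B6 -> 4/(s^2 + s - 1)
[3] parallel reduction of [B1/(1+B1*B2)], B3, B4, [B5/(1-B5*B6)] -> (-2*s^6 - 3*s^5 + 39*s^4 + 31*s^3 - 122*s^2 - 44*s + 92)/(4*s^6 + 6*s^5 - 20*s^4 - 24*s^3 + 30*s^2 + 20*s - 16)
DC gain: substitute s = 0 into T(s) from step 3: T(0) = 92/(-16) = -23/4.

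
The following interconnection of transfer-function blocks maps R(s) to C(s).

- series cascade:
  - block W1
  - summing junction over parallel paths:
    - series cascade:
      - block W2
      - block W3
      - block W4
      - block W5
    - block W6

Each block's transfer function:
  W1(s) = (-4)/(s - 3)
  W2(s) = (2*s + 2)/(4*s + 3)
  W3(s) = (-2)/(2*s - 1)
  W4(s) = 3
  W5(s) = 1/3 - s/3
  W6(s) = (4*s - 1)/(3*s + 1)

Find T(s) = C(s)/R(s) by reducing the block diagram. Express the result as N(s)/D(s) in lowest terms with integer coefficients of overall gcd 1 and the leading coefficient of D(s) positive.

[1] cascade W2, W3, W4, W5, giving (4*s^2 - 4)/(8*s^2 + 2*s - 3)
[2] add (W2*W3*W4*W5), W6 (parallel), giving (44*s^3 + 4*s^2 - 26*s - 1)/(24*s^3 + 14*s^2 - 7*s - 3)
[3] reduce the series chain W1, ((W2*W3*W4*W5)+W6), which is the overall transfer function T(s) = C(s)/R(s) in lowest terms

Therefore the answer is (-176*s^3 - 16*s^2 + 104*s + 4)/(24*s^4 - 58*s^3 - 49*s^2 + 18*s + 9).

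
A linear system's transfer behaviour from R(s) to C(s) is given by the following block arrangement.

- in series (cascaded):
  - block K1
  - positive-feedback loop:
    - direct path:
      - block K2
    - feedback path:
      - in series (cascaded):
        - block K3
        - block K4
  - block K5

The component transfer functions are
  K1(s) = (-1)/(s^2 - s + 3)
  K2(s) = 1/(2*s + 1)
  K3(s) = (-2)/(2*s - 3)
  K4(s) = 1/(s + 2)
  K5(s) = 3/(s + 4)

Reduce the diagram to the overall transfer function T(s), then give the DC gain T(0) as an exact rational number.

Answer: -3/8

Working:
Step 1 - series reduction of K3, K4; result (-2)/(2*s^2 + s - 6)
Step 2 - reduce the feedback loop with forward K2 and return (K3*K4); result (2*s^2 + s - 6)/(4*s^3 + 4*s^2 - 11*s - 4)
Step 3 - multiply K1, [K2/(1-K2*(K3*K4))], K5 (series); result (-6*s^2 - 3*s + 18)/(4*s^6 + 16*s^5 - 3*s^4 + 7*s^3 + 47*s^2 - 128*s - 48)
That last expression is T(s); at s = 0 only the constant terms survive, so T(0) = 18/(-48) = -3/8.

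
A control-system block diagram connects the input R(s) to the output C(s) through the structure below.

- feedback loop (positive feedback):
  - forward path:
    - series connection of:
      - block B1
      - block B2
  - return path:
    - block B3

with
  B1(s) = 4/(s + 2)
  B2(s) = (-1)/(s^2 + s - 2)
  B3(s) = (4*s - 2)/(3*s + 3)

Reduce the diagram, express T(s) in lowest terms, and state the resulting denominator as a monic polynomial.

Answer: s^4 + 4*s^3 + 3*s^2 + 4*s/3 - 20/3

Working:
Step 1. reduce the series chain B1, B2 = (-4)/(s^3 + 3*s^2 - 4)
Step 2. reduce the feedback loop with forward (B1*B2) and return B3 = (-12*s - 12)/(3*s^4 + 12*s^3 + 9*s^2 + 4*s - 20)
T(s) is the step-2 result (common factors already cancelled). Leading coefficient of the denominator: 3. Divide through by 3 for the monic polynomial.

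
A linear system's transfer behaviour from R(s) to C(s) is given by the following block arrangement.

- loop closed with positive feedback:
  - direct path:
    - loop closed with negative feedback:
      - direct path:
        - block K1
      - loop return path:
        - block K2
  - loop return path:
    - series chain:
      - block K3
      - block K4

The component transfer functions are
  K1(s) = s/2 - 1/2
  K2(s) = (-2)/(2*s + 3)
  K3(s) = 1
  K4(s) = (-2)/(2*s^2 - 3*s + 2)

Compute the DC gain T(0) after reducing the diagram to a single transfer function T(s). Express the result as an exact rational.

Reducing step by step:

[1] collapse the loop (K1 forward, K2 return); result (2*s^2 + s - 3)/(2*s + 8)
[2] cascade K3, K4; result (-2)/(2*s^2 - 3*s + 2)
[3] apply the feedback formula to [K1/(1+K1*K2)], (K3*K4); result (4*s^4 - 4*s^3 - 5*s^2 + 11*s - 6)/(4*s^3 + 14*s^2 - 18*s + 10)
Step 3 gives the overall T(s). Then T(0) = -6/10 = -3/5.

Answer: -3/5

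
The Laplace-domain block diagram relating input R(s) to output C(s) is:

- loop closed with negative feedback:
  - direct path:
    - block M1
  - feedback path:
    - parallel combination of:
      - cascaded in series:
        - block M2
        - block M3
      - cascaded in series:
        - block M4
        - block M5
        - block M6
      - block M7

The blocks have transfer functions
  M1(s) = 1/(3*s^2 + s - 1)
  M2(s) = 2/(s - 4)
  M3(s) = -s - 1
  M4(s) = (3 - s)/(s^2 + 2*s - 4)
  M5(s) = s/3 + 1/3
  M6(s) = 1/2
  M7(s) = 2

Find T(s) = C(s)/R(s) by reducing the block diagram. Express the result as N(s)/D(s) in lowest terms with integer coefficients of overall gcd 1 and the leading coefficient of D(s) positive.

Step 1: cascade M2, M3 = (-2*s - 2)/(s - 4)
Step 2: multiply M4, M5, M6 (series) = (-s^2 + 2*s + 3)/(6*s^2 + 12*s - 24)
Step 3: add (M2*M3), (M4*M5*M6), M7 (parallel) = (-s^3 - 54*s^2 - 125*s + 228)/(6*s^3 - 12*s^2 - 72*s + 96)
Step 4: collapse the loop (M1 forward, ((M2*M3)+(M4*M5*M6)+M7) return); the result is T(s) itself (integer coefficients, no common factor, positive leading denominator coefficient)

Hence the answer: (6*s^3 - 12*s^2 - 72*s + 96)/(18*s^5 - 30*s^4 - 235*s^3 + 174*s^2 + 43*s + 132)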